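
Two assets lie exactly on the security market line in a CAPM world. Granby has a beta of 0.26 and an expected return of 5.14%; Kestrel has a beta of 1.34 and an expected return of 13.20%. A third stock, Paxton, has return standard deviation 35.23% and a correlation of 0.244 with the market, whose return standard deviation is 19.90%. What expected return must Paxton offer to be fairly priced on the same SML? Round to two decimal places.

6.42%

MRP = (13.20% − 5.14%) / (1.34 − 0.26) = 7.4630%
R_f = 5.14% − 0.26 × 7.4630% = 3.1996%
β_Paxton = ρ·σ_i/σ_m = 0.244 × 35.23 / 19.90 = 0.4320
E(R_Paxton) = R_f + β × MRP = 3.1996% + 0.4320 × 7.4630% = 6.42%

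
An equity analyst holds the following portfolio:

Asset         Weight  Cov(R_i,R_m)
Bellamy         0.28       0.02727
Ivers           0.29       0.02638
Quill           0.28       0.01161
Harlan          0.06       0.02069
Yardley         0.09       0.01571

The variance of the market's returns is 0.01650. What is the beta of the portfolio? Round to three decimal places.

1.284

β_Bellamy = 0.02727 / 0.01650 = 1.6527
β_Ivers = 0.02638 / 0.01650 = 1.5988
β_Quill = 0.01161 / 0.01650 = 0.7036
β_Harlan = 0.02069 / 0.01650 = 1.2539
β_Yardley = 0.01571 / 0.01650 = 0.9521
β_P = Σ w_i β_i = 0.28×1.6527 + 0.29×1.5988 + 0.28×0.7036 + 0.06×1.2539 + 0.09×0.9521 = 1.2843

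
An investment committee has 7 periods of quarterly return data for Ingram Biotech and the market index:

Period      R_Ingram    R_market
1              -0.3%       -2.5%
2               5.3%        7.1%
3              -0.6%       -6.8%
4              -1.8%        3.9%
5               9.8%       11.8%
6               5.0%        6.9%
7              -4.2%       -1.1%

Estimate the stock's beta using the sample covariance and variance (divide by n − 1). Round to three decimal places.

0.608

Mean R_i = (-0.3 + 5.3 − 0.6 − 1.8 + 9.8 + 5.0 − 4.2) / 7 = 1.8857%
Mean R_m = (-2.5 + 7.1 − 6.8 + 3.9 + 11.8 + 6.9 − 1.1) / 7 = 2.7571%
Σ(R_i − R̄_i)(R_m − R̄_m) = 153.8057  ⇒  Cov = 153.8057 / 6 = 25.6343
Σ(R_m − R̄_m)² = 252.9571  ⇒  Var(R_m) = 252.9571 / 6 = 42.1595
β = Cov / Var(R_m) = 25.6343 / 42.1595 = 0.6080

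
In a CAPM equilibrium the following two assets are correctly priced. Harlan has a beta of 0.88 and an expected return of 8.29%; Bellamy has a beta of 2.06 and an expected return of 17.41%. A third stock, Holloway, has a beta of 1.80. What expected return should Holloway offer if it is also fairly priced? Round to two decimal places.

15.40%

MRP (SML slope) = (17.41% − 8.29%) / (2.06 − 0.88) = 9.12% / 1.18 = 7.7288%
R_f (intercept) = 8.29% − 0.88 × 7.7288% = 1.4887%
E(R_Holloway) = R_f + β × MRP = 1.4887% + 1.80 × 7.7288% = 15.40%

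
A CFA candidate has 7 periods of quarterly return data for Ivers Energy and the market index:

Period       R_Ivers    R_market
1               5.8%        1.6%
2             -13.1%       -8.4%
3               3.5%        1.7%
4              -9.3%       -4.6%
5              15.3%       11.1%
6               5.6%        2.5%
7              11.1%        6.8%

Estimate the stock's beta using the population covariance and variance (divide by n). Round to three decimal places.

Mean R_i = (5.8 − 13.1 + 3.5 − 9.3 + 15.3 + 5.6 + 11.1) / 7 = 2.7000%
Mean R_m = (1.6 − 8.4 + 1.7 − 4.6 + 11.1 + 2.5 + 6.8) / 7 = 1.5286%
Σ(R_i − R̄_i)(R_m − R̄_m) = 398.4700  ⇒  Cov = 398.4700 / 7 = 56.9243
Σ(R_m − R̄_m)² = 256.5143  ⇒  Var(R_m) = 256.5143 / 7 = 36.6449
β = Cov / Var(R_m) = 56.9243 / 36.6449 = 1.5534

1.553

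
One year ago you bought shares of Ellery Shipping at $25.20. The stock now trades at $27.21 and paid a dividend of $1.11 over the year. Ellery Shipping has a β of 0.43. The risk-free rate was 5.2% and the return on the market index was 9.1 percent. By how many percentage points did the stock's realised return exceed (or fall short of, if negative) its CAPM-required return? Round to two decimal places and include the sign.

+5.50%

Realised HPR = (P1 + D1 − P0) / P0 = (27.21 + 1.11 − 25.20) / 25.20 = 3.12 / 25.20 = 12.3810%
MRP = 9.1% − 5.2% = 3.90%
CAPM required = R_f + β·MRP = 5.2% + 0.43 × 3.9% = 6.8770%
α = realised − required = 12.3810% − 6.8770% = +5.50%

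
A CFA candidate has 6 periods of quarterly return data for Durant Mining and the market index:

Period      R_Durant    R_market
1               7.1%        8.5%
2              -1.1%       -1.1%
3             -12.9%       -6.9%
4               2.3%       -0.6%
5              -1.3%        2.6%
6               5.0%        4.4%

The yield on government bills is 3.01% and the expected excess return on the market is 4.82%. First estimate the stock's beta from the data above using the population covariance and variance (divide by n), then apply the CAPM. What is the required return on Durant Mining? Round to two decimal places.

Mean R_i = (7.1 − 1.1 − 12.9 + 2.3 − 1.3 + 5.0) / 6 = -0.1500%
Mean R_m = (8.5 − 1.1 − 6.9 − 0.6 + 2.6 + 4.4) / 6 = 1.1500%
Σ(R_i − R̄_i)(R_m − R̄_m) = 168.8450  ⇒  Cov = 168.8450 / 6 = 28.1408
Σ(R_m − R̄_m)² = 139.6150  ⇒  Var(R_m) = 139.6150 / 6 = 23.2692
β = Cov / Var(R_m) = 28.1408 / 23.2692 = 1.2094
E(R) = R_f + β × MRP = 3.01% + 1.2094 × 4.82% = 8.84%

8.84%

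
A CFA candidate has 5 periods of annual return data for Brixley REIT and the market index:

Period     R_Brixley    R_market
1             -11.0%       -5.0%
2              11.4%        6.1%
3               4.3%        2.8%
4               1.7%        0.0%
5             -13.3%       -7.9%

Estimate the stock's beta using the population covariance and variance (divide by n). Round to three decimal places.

Mean R_i = (-11.0 + 11.4 + 4.3 + 1.7 − 13.3) / 5 = -1.3800%
Mean R_m = (-5.0 + 6.1 + 2.8 + 0.0 − 7.9) / 5 = -0.8000%
Σ(R_i − R̄_i)(R_m − R̄_m) = 236.1300  ⇒  Cov = 236.1300 / 5 = 47.2260
Σ(R_m − R̄_m)² = 129.2600  ⇒  Var(R_m) = 129.2600 / 5 = 25.8520
β = Cov / Var(R_m) = 47.2260 / 25.8520 = 1.8268

1.827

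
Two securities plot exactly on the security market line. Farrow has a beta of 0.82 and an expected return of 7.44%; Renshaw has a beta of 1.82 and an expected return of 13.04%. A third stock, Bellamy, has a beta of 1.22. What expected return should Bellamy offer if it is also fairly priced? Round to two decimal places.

MRP (SML slope) = (13.04% − 7.44%) / (1.82 − 0.82) = 5.60% / 1.00 = 5.6000%
R_f (intercept) = 7.44% − 0.82 × 5.6000% = 2.8480%
E(R_Bellamy) = R_f + β × MRP = 2.8480% + 1.22 × 5.6000% = 9.68%

9.68%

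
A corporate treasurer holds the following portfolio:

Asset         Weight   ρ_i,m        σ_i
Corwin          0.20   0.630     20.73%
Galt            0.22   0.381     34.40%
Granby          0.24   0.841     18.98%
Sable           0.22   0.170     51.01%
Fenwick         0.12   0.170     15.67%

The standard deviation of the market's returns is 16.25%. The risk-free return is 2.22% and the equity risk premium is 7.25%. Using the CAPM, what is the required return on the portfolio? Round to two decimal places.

β_Corwin = 0.630 × 20.73% / 16.25% = 0.8037
β_Galt = 0.381 × 34.40% / 16.25% = 0.8065
β_Granby = 0.841 × 18.98% / 16.25% = 0.9823
β_Sable = 0.170 × 51.01% / 16.25% = 0.5336
β_Fenwick = 0.170 × 15.67% / 16.25% = 0.1639
β_P = Σ w_i β_i = 0.20×0.8037 + 0.22×0.8065 + 0.24×0.9823 + 0.22×0.5336 + 0.12×0.1639 = 0.7110
E(R_P) = R_f + β_P × MRP = 2.22% + 0.7110 × 7.25% = 7.37%

7.37%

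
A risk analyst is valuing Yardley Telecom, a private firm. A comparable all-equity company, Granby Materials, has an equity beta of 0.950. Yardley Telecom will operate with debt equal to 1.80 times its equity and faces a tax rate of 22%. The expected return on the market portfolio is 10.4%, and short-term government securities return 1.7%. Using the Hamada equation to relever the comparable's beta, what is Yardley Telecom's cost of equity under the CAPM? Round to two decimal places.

β_L = β_U × [1 + (1 − t)(D/E)] = 0.950 × [1 + (1 − 0.22) × 1.80]
    = 0.950 × [1 + 0.78 × 1.80] = 0.950 × 2.4040 = 2.2838
MRP = 10.4% − 1.7% = 8.70%
E(R) = R_f + β_L × MRP = 1.7% + 2.2838 × 8.7% = 21.57%

21.57%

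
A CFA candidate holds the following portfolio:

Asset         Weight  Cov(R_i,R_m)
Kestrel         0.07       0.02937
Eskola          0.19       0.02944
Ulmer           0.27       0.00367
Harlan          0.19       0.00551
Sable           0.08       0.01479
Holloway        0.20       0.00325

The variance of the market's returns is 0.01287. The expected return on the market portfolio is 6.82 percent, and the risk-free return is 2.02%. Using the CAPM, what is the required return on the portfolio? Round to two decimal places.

6.32%

β_Kestrel = 0.02937 / 0.01287 = 2.2821
β_Eskola = 0.02944 / 0.01287 = 2.2875
β_Ulmer = 0.00367 / 0.01287 = 0.2852
β_Harlan = 0.00551 / 0.01287 = 0.4281
β_Sable = 0.01479 / 0.01287 = 1.1492
β_Holloway = 0.00325 / 0.01287 = 0.2525
β_P = Σ w_i β_i = 0.07×2.2821 + 0.19×2.2875 + 0.27×0.2852 + 0.19×0.4281 + 0.08×1.1492 + 0.20×0.2525 = 0.8952
MRP = 6.82% − 2.02% = 4.80%
E(R_P) = R_f + β_P × MRP = 2.02% + 0.8952 × 4.80% = 6.32%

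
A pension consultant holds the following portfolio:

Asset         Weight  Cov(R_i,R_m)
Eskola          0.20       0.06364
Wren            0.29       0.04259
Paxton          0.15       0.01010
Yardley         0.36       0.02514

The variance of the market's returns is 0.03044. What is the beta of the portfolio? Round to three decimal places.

1.171

β_Eskola = 0.06364 / 0.03044 = 2.0907
β_Wren = 0.04259 / 0.03044 = 1.3991
β_Paxton = 0.01010 / 0.03044 = 0.3318
β_Yardley = 0.02514 / 0.03044 = 0.8259
β_P = Σ w_i β_i = 0.20×2.0907 + 0.29×1.3991 + 0.15×0.3318 + 0.36×0.8259 = 1.1710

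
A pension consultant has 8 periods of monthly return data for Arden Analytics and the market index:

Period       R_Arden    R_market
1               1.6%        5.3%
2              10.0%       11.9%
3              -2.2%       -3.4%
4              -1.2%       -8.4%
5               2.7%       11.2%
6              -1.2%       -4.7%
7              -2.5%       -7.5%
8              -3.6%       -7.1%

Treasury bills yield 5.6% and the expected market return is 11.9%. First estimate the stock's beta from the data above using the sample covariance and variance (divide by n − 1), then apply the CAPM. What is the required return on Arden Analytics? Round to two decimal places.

Mean R_i = (1.6 + 10.0 − 2.2 − 1.2 + 2.7 − 1.2 − 2.5 − 3.6) / 8 = 0.4500%
Mean R_m = (5.3 + 11.9 − 3.4 − 8.4 + 11.2 − 4.7 − 7.5 − 7.1) / 8 = -0.3375%
Σ(R_i − R̄_i)(R_m − R̄_m) = 226.4450  ⇒  Cov = 226.4450 / 7 = 32.3493
Σ(R_m − R̄_m)² = 505.0988  ⇒  Var(R_m) = 505.0988 / 7 = 72.1570
β = Cov / Var(R_m) = 32.3493 / 72.1570 = 0.4483
MRP = 11.9% − 5.6% = 6.30%
E(R) = R_f + β × MRP = 5.6% + 0.4483 × 6.3% = 8.42%

8.42%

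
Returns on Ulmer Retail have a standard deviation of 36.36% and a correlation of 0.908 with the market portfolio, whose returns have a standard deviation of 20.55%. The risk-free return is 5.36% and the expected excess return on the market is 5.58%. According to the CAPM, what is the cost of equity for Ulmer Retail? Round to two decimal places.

14.32%

β = ρ × σ_i / σ_m = 0.908 × 36.36% / 20.55% = 1.6066
E(R) = 5.36% + 1.6066 × 5.58% = 14.32%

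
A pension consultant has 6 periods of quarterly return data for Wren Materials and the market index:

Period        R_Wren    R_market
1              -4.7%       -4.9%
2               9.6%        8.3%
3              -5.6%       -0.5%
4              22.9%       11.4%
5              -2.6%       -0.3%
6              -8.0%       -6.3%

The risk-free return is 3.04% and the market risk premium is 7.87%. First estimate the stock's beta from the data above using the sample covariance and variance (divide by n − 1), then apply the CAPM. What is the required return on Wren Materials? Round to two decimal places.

Mean R_i = (-4.7 + 9.6 − 5.6 + 22.9 − 2.6 − 8.0) / 6 = 1.9333%
Mean R_m = (-4.9 + 8.3 − 0.5 + 11.4 − 0.3 − 6.3) / 6 = 1.2833%
Σ(R_i − R̄_i)(R_m − R̄_m) = 402.8633  ⇒  Cov = 402.8633 / 5 = 80.5727
Σ(R_m − R̄_m)² = 253.0083  ⇒  Var(R_m) = 253.0083 / 5 = 50.6017
β = Cov / Var(R_m) = 80.5727 / 50.6017 = 1.5923
E(R) = R_f + β × MRP = 3.04% + 1.5923 × 7.87% = 15.57%

15.57%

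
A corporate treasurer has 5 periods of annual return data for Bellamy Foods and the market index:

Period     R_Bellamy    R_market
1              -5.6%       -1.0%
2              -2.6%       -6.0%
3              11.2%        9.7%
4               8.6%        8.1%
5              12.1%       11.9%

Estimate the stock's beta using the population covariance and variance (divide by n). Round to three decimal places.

1.003

Mean R_i = (-5.6 − 2.6 + 11.2 + 8.6 + 12.1) / 5 = 4.7400%
Mean R_m = (-1.0 − 6.0 + 9.7 + 8.1 + 11.9) / 5 = 4.5400%
Σ(R_i − R̄_i)(R_m − R̄_m) = 235.8920  ⇒  Cov = 235.8920 / 5 = 47.1784
Σ(R_m − R̄_m)² = 235.2520  ⇒  Var(R_m) = 235.2520 / 5 = 47.0504
β = Cov / Var(R_m) = 47.1784 / 47.0504 = 1.0027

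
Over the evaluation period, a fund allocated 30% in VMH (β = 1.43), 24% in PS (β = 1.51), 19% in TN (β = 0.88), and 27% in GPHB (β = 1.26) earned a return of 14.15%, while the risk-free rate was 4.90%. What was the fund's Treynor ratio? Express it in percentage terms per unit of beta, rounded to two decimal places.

β_P = 0.30×1.43 + 0.24×1.51 + 0.19×0.88 + 0.27×1.26 = 1.2988
Treynor = (R_P − R_f) / β_P = (14.15% − 4.90%) / 1.2988 = 9.25% / 1.2988 = 7.12%

7.12%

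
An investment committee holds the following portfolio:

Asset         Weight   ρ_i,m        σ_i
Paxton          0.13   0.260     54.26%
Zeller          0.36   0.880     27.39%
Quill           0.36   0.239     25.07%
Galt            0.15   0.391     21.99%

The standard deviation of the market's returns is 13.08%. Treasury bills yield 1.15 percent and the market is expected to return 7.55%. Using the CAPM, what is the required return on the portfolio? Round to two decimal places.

7.98%

β_Paxton = 0.260 × 54.26% / 13.08% = 1.0786
β_Zeller = 0.880 × 27.39% / 13.08% = 1.8428
β_Quill = 0.239 × 25.07% / 13.08% = 0.4581
β_Galt = 0.391 × 21.99% / 13.08% = 0.6573
β_P = Σ w_i β_i = 0.13×1.0786 + 0.36×1.8428 + 0.36×0.4581 + 0.15×0.6573 = 1.0671
MRP = 7.55% − 1.15% = 6.40%
E(R_P) = R_f + β_P × MRP = 1.15% + 1.0671 × 6.40% = 7.98%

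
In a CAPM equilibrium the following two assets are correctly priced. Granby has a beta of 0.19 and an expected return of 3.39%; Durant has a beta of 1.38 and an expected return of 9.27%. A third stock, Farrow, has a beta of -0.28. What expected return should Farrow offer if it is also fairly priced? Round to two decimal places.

MRP (SML slope) = (9.27% − 3.39%) / (1.38 − 0.19) = 5.88% / 1.19 = 4.9412%
R_f (intercept) = 3.39% − 0.19 × 4.9412% = 2.4512%
E(R_Farrow) = R_f + β × MRP = 2.4512% + -0.28 × 4.9412% = 1.07%

1.07%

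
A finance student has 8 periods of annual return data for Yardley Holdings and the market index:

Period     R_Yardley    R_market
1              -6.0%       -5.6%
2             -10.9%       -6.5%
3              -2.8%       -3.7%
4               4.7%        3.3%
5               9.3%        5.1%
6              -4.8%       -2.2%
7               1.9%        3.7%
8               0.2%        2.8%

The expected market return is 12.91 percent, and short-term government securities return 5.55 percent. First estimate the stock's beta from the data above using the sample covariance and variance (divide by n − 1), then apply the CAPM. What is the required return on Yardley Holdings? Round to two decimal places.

Mean R_i = (-6.0 − 10.9 − 2.8 + 4.7 + 9.3 − 4.8 + 1.9 + 0.2) / 8 = -1.0500%
Mean R_m = (-5.6 − 6.5 − 3.7 + 3.3 + 5.1 − 2.2 + 3.7 + 2.8) / 8 = -0.3875%
Σ(R_i − R̄_i)(R_m − R̄_m) = 192.6450  ⇒  Cov = 192.6450 / 7 = 27.5207
Σ(R_m − R̄_m)² = 149.3688  ⇒  Var(R_m) = 149.3688 / 7 = 21.3384
β = Cov / Var(R_m) = 27.5207 / 21.3384 = 1.2897
MRP = 12.91% − 5.55% = 7.36%
E(R) = R_f + β × MRP = 5.55% + 1.2897 × 7.36% = 15.04%

15.04%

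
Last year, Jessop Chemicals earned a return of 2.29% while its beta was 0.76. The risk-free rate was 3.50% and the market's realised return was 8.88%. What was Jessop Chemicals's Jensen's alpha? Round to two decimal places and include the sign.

-5.30%

Market excess return = 8.88% − 3.50% = 5.38%
CAPM benchmark = R_f + β(R_m − R_f) = 3.50% + 0.76 × 5.38% = 7.5888%
α = actual − benchmark = 2.29% − 7.5888% = -5.30%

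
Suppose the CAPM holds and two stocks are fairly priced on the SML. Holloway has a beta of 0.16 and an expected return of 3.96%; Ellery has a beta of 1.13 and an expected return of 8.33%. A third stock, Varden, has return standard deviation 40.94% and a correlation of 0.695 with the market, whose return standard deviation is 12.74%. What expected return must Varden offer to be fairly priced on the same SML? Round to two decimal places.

13.30%

MRP = (8.33% − 3.96%) / (1.13 − 0.16) = 4.5052%
R_f = 3.96% − 0.16 × 4.5052% = 3.2392%
β_Varden = ρ·σ_i/σ_m = 0.695 × 40.94 / 12.74 = 2.2334
E(R_Varden) = R_f + β × MRP = 3.2392% + 2.2334 × 4.5052% = 13.30%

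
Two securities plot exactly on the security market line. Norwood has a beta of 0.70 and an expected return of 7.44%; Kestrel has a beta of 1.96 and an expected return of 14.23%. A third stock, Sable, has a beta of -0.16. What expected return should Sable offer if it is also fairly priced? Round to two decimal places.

MRP (SML slope) = (14.23% − 7.44%) / (1.96 − 0.70) = 6.79% / 1.26 = 5.3889%
R_f (intercept) = 7.44% − 0.70 × 5.3889% = 3.6678%
E(R_Sable) = R_f + β × MRP = 3.6678% + -0.16 × 5.3889% = 2.81%

2.81%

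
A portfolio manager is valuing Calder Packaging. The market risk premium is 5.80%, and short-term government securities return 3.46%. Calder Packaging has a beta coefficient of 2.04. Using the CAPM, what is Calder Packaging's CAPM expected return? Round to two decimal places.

E(R) = R_f + β × MRP = 3.46% + 2.04 × 5.80% = 15.29%

15.29%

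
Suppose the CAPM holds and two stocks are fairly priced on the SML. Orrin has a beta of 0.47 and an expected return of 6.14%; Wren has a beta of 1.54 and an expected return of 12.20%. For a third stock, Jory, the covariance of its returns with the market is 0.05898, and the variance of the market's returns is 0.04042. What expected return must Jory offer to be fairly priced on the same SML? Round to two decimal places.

11.74%

MRP = (12.20% − 6.14%) / (1.54 − 0.47) = 5.6636%
R_f = 6.14% − 0.47 × 5.6636% = 3.4781%
β_Jory = Cov / Var(R_m) = 0.05898 / 0.04042 = 1.4592
E(R_Jory) = R_f + β × MRP = 3.4781% + 1.4592 × 5.6636% = 11.74%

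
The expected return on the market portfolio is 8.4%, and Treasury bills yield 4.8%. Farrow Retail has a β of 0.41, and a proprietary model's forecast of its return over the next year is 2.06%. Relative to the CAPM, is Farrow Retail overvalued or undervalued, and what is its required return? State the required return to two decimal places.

MRP = 8.4% − 4.8% = 3.60%
Required return = R_f + β·MRP = 4.8% + 0.41 × 3.6% = 6.28%
Forecast 2.06% < required 6.28% → the stock plots below the SML → overvalued.

Overvalued; required return 6.28%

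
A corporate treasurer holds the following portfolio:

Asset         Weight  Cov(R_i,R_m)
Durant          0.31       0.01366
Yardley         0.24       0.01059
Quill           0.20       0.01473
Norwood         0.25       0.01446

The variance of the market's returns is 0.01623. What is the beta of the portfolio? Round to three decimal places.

0.822

β_Durant = 0.01366 / 0.01623 = 0.8417
β_Yardley = 0.01059 / 0.01623 = 0.6525
β_Quill = 0.01473 / 0.01623 = 0.9076
β_Norwood = 0.01446 / 0.01623 = 0.8909
β_P = Σ w_i β_i = 0.31×0.8417 + 0.24×0.6525 + 0.20×0.9076 + 0.25×0.8909 = 0.8218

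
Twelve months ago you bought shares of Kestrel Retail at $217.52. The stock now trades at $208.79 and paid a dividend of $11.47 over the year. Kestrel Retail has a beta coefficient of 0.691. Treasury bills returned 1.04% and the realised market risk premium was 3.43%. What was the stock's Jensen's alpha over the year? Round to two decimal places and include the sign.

-2.15%

Realised HPR = (P1 + D1 − P0) / P0 = (208.79 + 11.47 − 217.52) / 217.52 = 2.74 / 217.52 = 1.2597%
CAPM required = R_f + β·MRP = 1.04% + 0.691 × 3.43% = 3.41013%
α = realised − required = 1.2597% − 3.41013% = -2.15%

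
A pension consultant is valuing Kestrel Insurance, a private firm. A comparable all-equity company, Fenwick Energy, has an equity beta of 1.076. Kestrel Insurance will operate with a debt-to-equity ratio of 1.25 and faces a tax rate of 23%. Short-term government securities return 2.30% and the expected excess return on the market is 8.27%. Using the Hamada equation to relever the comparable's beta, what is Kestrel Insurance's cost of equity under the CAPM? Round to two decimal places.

β_L = β_U × [1 + (1 − t)(D/E)] = 1.076 × [1 + (1 − 0.23) × 1.25]
    = 1.076 × [1 + 0.77 × 1.25] = 1.076 × 1.9625 = 2.1117
E(R) = R_f + β_L × MRP = 2.30% + 2.1117 × 8.27% = 19.76%

19.76%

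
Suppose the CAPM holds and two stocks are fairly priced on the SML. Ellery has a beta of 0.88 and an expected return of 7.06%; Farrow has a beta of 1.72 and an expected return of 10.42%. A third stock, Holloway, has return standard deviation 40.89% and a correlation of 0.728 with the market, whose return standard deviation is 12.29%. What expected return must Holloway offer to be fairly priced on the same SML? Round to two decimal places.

MRP = (10.42% − 7.06%) / (1.72 − 0.88) = 4.0000%
R_f = 7.06% − 0.88 × 4.0000% = 3.5400%
β_Holloway = ρ·σ_i/σ_m = 0.728 × 40.89 / 12.29 = 2.4221
E(R_Holloway) = R_f + β × MRP = 3.5400% + 2.4221 × 4.0000% = 13.23%

13.23%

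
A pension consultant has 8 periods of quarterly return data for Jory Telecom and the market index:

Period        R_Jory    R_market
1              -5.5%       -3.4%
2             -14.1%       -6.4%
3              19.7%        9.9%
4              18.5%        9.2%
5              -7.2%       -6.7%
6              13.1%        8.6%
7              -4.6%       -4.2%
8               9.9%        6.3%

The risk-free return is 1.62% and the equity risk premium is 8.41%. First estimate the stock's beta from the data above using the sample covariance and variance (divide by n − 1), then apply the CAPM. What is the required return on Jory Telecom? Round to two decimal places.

16.04%

Mean R_i = (-5.5 − 14.1 + 19.7 + 18.5 − 7.2 + 13.1 − 4.6 + 9.9) / 8 = 3.7250%
Mean R_m = (-3.4 − 6.4 + 9.9 + 9.2 − 6.7 + 8.6 − 4.2 + 6.3) / 8 = 1.6625%
Σ(R_i − R̄_i)(R_m − R̄_m) = 667.2175  ⇒  Cov = 667.2175 / 7 = 95.3168
Σ(R_m − R̄_m)² = 389.2388  ⇒  Var(R_m) = 389.2388 / 7 = 55.6055
β = Cov / Var(R_m) = 95.3168 / 55.6055 = 1.7142
E(R) = R_f + β × MRP = 1.62% + 1.7142 × 8.41% = 16.04%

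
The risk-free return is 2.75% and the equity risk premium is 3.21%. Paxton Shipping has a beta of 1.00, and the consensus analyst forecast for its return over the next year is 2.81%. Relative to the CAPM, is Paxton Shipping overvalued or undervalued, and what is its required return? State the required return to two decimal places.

Overvalued; required return 5.96%

Required return = R_f + β·MRP = 2.75% + 1.00 × 3.21% = 5.96%
Forecast 2.81% < required 5.96% → the stock plots below the SML → overvalued.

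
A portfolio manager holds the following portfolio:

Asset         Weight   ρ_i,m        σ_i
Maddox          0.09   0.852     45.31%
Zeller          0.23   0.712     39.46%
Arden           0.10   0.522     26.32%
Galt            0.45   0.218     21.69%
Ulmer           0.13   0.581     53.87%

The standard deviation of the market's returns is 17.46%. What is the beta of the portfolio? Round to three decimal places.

1.003

β_Maddox = 0.852 × 45.31% / 17.46% = 2.2110
β_Zeller = 0.712 × 39.46% / 17.46% = 1.6091
β_Arden = 0.522 × 26.32% / 17.46% = 0.7869
β_Galt = 0.218 × 21.69% / 17.46% = 0.2708
β_Ulmer = 0.581 × 53.87% / 17.46% = 1.7926
β_P = Σ w_i β_i = 0.09×2.2110 + 0.23×1.6091 + 0.10×0.7869 + 0.45×0.2708 + 0.13×1.7926 = 1.0027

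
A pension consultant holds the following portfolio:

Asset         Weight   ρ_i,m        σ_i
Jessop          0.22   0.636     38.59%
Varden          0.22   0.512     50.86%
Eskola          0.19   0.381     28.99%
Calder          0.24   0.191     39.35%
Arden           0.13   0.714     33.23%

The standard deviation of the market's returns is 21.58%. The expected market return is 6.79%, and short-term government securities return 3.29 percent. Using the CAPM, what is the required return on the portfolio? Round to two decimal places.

β_Jessop = 0.636 × 38.59% / 21.58% = 1.1373
β_Varden = 0.512 × 50.86% / 21.58% = 1.2067
β_Eskola = 0.381 × 28.99% / 21.58% = 0.5118
β_Calder = 0.191 × 39.35% / 21.58% = 0.3483
β_Arden = 0.714 × 33.23% / 21.58% = 1.0995
β_P = Σ w_i β_i = 0.22×1.1373 + 0.22×1.2067 + 0.19×0.5118 + 0.24×0.3483 + 0.13×1.0995 = 0.8394
MRP = 6.79% − 3.29% = 3.50%
E(R_P) = R_f + β_P × MRP = 3.29% + 0.8394 × 3.50% = 6.23%

6.23%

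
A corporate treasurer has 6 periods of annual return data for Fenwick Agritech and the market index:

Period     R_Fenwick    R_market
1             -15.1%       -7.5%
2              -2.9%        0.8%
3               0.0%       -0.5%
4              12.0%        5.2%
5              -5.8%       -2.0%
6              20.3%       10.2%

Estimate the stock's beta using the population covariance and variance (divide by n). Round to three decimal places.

2.062

Mean R_i = (-15.1 − 2.9 + 0.0 + 12.0 − 5.8 + 20.3) / 6 = 1.4167%
Mean R_m = (-7.5 + 0.8 − 0.5 + 5.2 − 2.0 + 10.2) / 6 = 1.0333%
Σ(R_i − R̄_i)(R_m − R̄_m) = 383.2067  ⇒  Cov = 383.2067 / 6 = 63.8678
Σ(R_m − R̄_m)² = 185.8133  ⇒  Var(R_m) = 185.8133 / 6 = 30.9689
β = Cov / Var(R_m) = 63.8678 / 30.9689 = 2.0623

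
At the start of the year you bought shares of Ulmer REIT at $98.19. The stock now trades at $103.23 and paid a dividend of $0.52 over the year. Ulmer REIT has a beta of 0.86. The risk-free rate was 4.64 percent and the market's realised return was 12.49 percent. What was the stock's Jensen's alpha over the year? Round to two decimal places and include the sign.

-5.73%

Realised HPR = (P1 + D1 − P0) / P0 = (103.23 + 0.52 − 98.19) / 98.19 = 5.56 / 98.19 = 5.6625%
MRP = 12.49% − 4.64% = 7.85%
CAPM required = R_f + β·MRP = 4.64% + 0.86 × 7.85% = 11.3910%
α = realised − required = 5.6625% − 11.3910% = -5.73%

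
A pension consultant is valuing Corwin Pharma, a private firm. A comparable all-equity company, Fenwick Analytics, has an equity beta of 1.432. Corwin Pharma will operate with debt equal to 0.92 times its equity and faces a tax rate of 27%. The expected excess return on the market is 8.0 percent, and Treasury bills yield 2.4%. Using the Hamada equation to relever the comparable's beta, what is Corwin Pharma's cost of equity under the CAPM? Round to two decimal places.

21.55%

β_L = β_U × [1 + (1 − t)(D/E)] = 1.432 × [1 + (1 − 0.27) × 0.92]
    = 1.432 × [1 + 0.73 × 0.92] = 1.432 × 1.6716 = 2.3937
E(R) = R_f + β_L × MRP = 2.4% + 2.3937 × 8.0% = 21.55%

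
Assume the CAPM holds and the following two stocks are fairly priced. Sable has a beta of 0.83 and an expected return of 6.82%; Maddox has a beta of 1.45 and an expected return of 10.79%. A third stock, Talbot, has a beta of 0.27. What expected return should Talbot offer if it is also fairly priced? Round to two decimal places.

3.23%

MRP (SML slope) = (10.79% − 6.82%) / (1.45 − 0.83) = 3.97% / 0.62 = 6.4032%
R_f (intercept) = 6.82% − 0.83 × 6.4032% = 1.5053%
E(R_Talbot) = R_f + β × MRP = 1.5053% + 0.27 × 6.4032% = 3.23%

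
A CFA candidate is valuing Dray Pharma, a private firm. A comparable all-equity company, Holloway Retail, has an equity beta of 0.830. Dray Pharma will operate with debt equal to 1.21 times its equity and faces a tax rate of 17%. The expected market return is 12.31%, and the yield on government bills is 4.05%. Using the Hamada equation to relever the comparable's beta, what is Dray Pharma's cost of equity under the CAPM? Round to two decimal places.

β_L = β_U × [1 + (1 − t)(D/E)] = 0.830 × [1 + (1 − 0.17) × 1.21]
    = 0.830 × [1 + 0.83 × 1.21] = 0.830 × 2.0043 = 1.6636
MRP = 12.31% − 4.05% = 8.26%
E(R) = R_f + β_L × MRP = 4.05% + 1.6636 × 8.26% = 17.79%

17.79%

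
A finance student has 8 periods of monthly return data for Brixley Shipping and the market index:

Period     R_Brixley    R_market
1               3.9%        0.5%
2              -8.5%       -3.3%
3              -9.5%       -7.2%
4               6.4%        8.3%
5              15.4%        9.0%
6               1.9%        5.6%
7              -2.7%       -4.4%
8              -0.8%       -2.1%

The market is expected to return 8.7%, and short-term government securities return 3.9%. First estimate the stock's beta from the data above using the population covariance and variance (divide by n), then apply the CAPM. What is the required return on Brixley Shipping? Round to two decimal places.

9.55%

Mean R_i = (3.9 − 8.5 − 9.5 + 6.4 + 15.4 + 1.9 − 2.7 − 0.8) / 8 = 0.7625%
Mean R_m = (0.5 − 3.3 − 7.2 + 8.3 + 9.0 + 5.6 − 4.4 − 2.1) / 8 = 0.8000%
Σ(R_i − R̄_i)(R_m − R̄_m) = 309.4400  ⇒  Cov = 309.4400 / 8 = 38.6800
Σ(R_m − R̄_m)² = 262.8800  ⇒  Var(R_m) = 262.8800 / 8 = 32.8600
β = Cov / Var(R_m) = 38.6800 / 32.8600 = 1.1771
MRP = 8.7% − 3.9% = 4.80%
E(R) = R_f + β × MRP = 3.9% + 1.1771 × 4.8% = 9.55%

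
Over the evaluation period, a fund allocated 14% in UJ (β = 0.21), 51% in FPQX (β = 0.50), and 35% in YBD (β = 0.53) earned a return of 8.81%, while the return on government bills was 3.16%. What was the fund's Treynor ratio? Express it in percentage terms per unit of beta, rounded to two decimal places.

β_P = 0.14×0.21 + 0.51×0.50 + 0.35×0.53 = 0.4699
Treynor = (R_P − R_f) / β_P = (8.81% − 3.16%) / 0.4699 = 5.65% / 0.4699 = 12.02%

12.02%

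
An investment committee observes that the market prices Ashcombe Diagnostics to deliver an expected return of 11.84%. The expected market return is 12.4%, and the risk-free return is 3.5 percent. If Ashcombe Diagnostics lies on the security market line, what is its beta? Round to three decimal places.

MRP = 12.4% − 3.5% = 8.90%
β = (E(R) − R_f) / MRP = (11.84% − 3.5%) / 8.9% = 8.34% / 8.9% = 0.937

0.937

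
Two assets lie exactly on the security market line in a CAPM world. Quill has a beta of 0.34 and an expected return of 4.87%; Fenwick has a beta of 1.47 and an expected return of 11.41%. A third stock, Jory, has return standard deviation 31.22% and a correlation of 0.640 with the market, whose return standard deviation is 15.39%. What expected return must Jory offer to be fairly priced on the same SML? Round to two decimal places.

10.42%

MRP = (11.41% − 4.87%) / (1.47 − 0.34) = 5.7876%
R_f = 4.87% − 0.34 × 5.7876% = 2.9022%
β_Jory = ρ·σ_i/σ_m = 0.640 × 31.22 / 15.39 = 1.2983
E(R_Jory) = R_f + β × MRP = 2.9022% + 1.2983 × 5.7876% = 10.42%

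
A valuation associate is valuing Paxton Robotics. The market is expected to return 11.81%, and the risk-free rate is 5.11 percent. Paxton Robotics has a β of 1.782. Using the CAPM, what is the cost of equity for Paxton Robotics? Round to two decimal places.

Market risk premium = E(R_m) − R_f = 11.81% − 5.11% = 6.70%
E(R) = R_f + β × MRP = 5.11% + 1.782 × 6.70% = 17.05%

17.05%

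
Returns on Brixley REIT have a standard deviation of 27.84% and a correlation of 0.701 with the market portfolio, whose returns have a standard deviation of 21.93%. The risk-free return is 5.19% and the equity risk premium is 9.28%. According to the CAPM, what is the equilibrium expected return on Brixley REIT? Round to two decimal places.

13.45%

β = ρ × σ_i / σ_m = 0.701 × 27.84% / 21.93% = 0.8899
E(R) = 5.19% + 0.8899 × 9.28% = 13.45%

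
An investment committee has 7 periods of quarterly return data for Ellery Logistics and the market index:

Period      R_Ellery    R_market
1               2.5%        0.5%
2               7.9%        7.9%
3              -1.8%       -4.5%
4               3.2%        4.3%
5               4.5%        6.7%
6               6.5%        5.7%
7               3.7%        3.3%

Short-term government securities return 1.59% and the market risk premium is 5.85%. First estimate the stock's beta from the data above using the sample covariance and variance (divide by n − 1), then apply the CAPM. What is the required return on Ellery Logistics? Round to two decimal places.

Mean R_i = (2.5 + 7.9 − 1.8 + 3.2 + 4.5 + 6.5 + 3.7) / 7 = 3.7857%
Mean R_m = (0.5 + 7.9 − 4.5 + 4.3 + 6.7 + 5.7 + 3.3) / 7 = 3.4143%
Σ(R_i − R̄_i)(R_m − R̄_m) = 74.4514  ⇒  Cov = 74.4514 / 6 = 12.4086
Σ(R_m − R̄_m)² = 108.0686  ⇒  Var(R_m) = 108.0686 / 6 = 18.0114
β = Cov / Var(R_m) = 12.4086 / 18.0114 = 0.6889
E(R) = R_f + β × MRP = 1.59% + 0.6889 × 5.85% = 5.62%

5.62%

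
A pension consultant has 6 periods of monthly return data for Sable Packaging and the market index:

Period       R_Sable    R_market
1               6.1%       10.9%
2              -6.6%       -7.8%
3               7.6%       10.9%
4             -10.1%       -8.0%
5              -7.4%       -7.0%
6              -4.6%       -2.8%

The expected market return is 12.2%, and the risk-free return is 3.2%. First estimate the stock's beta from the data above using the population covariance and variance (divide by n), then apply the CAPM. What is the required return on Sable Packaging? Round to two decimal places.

10.47%

Mean R_i = (6.1 − 6.6 + 7.6 − 10.1 − 7.4 − 4.6) / 6 = -2.5000%
Mean R_m = (10.9 − 7.8 + 10.9 − 8.0 − 7.0 − 2.8) / 6 = -0.6333%
Σ(R_i − R̄_i)(R_m − R̄_m) = 336.7900  ⇒  Cov = 336.7900 / 6 = 56.1317
Σ(R_m − R̄_m)² = 416.8933  ⇒  Var(R_m) = 416.8933 / 6 = 69.4822
β = Cov / Var(R_m) = 56.1317 / 69.4822 = 0.8079
MRP = 12.2% − 3.2% = 9.00%
E(R) = R_f + β × MRP = 3.2% + 0.8079 × 9.0% = 10.47%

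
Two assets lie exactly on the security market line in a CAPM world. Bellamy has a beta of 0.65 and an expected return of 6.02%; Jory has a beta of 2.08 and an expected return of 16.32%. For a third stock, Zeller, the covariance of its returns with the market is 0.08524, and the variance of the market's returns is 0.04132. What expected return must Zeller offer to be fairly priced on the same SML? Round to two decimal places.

MRP = (16.32% − 6.02%) / (2.08 − 0.65) = 7.2028%
R_f = 6.02% − 0.65 × 7.2028% = 1.3382%
β_Zeller = Cov / Var(R_m) = 0.08524 / 0.04132 = 2.0629
E(R_Zeller) = R_f + β × MRP = 1.3382% + 2.0629 × 7.2028% = 16.20%

16.20%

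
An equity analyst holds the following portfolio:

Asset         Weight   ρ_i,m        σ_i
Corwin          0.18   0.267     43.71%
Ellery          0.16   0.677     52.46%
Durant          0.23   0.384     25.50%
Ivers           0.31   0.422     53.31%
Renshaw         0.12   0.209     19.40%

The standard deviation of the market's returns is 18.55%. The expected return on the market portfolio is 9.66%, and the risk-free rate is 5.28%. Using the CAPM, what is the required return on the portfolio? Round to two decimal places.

β_Corwin = 0.267 × 43.71% / 18.55% = 0.6291
β_Ellery = 0.677 × 52.46% / 18.55% = 1.9146
β_Durant = 0.384 × 25.50% / 18.55% = 0.5279
β_Ivers = 0.422 × 53.31% / 18.55% = 1.2128
β_Renshaw = 0.209 × 19.40% / 18.55% = 0.2186
β_P = Σ w_i β_i = 0.18×0.6291 + 0.16×1.9146 + 0.23×0.5279 + 0.31×1.2128 + 0.12×0.2186 = 0.9432
MRP = 9.66% − 5.28% = 4.38%
E(R_P) = R_f + β_P × MRP = 5.28% + 0.9432 × 4.38% = 9.41%

9.41%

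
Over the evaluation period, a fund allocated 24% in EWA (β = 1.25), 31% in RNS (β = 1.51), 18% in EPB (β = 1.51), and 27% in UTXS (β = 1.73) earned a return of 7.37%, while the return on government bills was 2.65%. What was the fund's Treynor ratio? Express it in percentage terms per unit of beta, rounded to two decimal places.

β_P = 0.24×1.25 + 0.31×1.51 + 0.18×1.51 + 0.27×1.73 = 1.5070
Treynor = (R_P − R_f) / β_P = (7.37% − 2.65%) / 1.5070 = 4.72% / 1.5070 = 3.13%

3.13%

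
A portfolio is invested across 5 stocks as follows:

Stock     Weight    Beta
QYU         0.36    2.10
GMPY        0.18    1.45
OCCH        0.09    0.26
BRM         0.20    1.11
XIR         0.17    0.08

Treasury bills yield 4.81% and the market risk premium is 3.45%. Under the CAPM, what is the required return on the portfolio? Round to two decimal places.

9.21%

β_P = Σ w_i β_i = 0.36×2.10 + 0.18×1.45 + 0.09×0.26 + 0.20×1.11 + 0.17×0.08 = 1.2760
E(R_P) = R_f + β_P × MRP = 4.81% + 1.2760 × 3.45% = 9.21%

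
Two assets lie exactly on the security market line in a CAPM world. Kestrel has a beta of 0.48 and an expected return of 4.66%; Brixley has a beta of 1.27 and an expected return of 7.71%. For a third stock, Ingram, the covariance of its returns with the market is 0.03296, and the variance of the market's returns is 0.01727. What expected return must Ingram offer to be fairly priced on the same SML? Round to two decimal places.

MRP = (7.71% − 4.66%) / (1.27 − 0.48) = 3.8608%
R_f = 4.66% − 0.48 × 3.8608% = 2.8068%
β_Ingram = Cov / Var(R_m) = 0.03296 / 0.01727 = 1.9085
E(R_Ingram) = R_f + β × MRP = 2.8068% + 1.9085 × 3.8608% = 10.18%

10.18%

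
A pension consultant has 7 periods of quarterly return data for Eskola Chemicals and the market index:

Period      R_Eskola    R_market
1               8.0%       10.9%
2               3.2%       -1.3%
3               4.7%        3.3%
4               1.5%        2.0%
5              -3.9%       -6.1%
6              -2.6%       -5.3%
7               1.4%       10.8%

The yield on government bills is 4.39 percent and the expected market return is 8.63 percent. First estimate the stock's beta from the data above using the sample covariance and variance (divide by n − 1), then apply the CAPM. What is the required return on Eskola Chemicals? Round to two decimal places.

Mean R_i = (8.0 + 3.2 + 4.7 + 1.5 − 3.9 − 2.6 + 1.4) / 7 = 1.7571%
Mean R_m = (10.9 − 1.3 + 3.3 + 2.0 − 6.1 − 5.3 + 10.8) / 7 = 2.0429%
Σ(R_i − R̄_i)(R_m − R̄_m) = 129.1129  ⇒  Cov = 129.1129 / 6 = 21.5188
Σ(R_m − R̄_m)² = 288.1171  ⇒  Var(R_m) = 288.1171 / 6 = 48.0195
β = Cov / Var(R_m) = 21.5188 / 48.0195 = 0.4481
MRP = 8.63% − 4.39% = 4.24%
E(R) = R_f + β × MRP = 4.39% + 0.4481 × 4.24% = 6.29%

6.29%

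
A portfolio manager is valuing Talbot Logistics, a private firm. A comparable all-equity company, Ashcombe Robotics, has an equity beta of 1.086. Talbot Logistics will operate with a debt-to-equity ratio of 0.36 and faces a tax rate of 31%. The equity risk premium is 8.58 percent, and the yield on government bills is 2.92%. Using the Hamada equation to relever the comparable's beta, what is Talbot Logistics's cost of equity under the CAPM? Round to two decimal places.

β_L = β_U × [1 + (1 − t)(D/E)] = 1.086 × [1 + (1 − 0.31) × 0.36]
    = 1.086 × [1 + 0.69 × 0.36] = 1.086 × 1.2484 = 1.3558
E(R) = R_f + β_L × MRP = 2.92% + 1.3558 × 8.58% = 14.55%

14.55%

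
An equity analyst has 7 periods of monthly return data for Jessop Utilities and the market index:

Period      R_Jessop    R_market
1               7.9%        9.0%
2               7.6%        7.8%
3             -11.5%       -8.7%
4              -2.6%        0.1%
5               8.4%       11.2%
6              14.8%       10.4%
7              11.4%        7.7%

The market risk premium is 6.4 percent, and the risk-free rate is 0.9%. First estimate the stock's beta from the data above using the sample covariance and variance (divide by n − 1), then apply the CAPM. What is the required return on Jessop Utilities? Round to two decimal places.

8.61%

Mean R_i = (7.9 + 7.6 − 11.5 − 2.6 + 8.4 + 14.8 + 11.4) / 7 = 5.1429%
Mean R_m = (9.0 + 7.8 − 8.7 + 0.1 + 11.2 + 10.4 + 7.7) / 7 = 5.3571%
Σ(R_i − R̄_i)(R_m − R̄_m) = 373.0929  ⇒  Cov = 373.0929 / 6 = 62.1822
Σ(R_m − R̄_m)² = 309.5371  ⇒  Var(R_m) = 309.5371 / 6 = 51.5895
β = Cov / Var(R_m) = 62.1822 / 51.5895 = 1.2053
E(R) = R_f + β × MRP = 0.9% + 1.2053 × 6.4% = 8.61%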